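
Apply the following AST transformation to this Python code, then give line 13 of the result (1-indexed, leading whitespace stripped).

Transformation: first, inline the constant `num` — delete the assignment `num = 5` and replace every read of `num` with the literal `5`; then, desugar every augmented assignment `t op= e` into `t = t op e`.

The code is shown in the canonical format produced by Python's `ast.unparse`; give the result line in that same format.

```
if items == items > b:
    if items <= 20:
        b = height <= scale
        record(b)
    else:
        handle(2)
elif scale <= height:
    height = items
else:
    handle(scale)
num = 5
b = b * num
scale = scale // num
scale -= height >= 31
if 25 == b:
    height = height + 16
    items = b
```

scale = scale - (height >= 31)

Transformed code:
if items == items > b:
    if items <= 20:
        b = height <= scale
        record(b)
    else:
        handle(2)
elif scale <= height:
    height = items
else:
    handle(scale)
b = b * 5
scale = scale // 5
scale = scale - (height >= 31)
if 25 == b:
    height = height + 16
    items = b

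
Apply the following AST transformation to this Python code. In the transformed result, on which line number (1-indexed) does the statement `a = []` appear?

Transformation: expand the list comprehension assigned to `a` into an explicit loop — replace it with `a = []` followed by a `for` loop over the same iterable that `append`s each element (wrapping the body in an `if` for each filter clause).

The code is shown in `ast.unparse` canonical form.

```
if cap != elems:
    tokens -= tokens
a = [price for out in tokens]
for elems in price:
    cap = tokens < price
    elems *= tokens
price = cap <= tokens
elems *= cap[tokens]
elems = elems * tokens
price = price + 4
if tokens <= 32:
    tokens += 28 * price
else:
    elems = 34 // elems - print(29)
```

Transformed code:
if cap != elems:
    tokens -= tokens
a = []
for out in tokens:
    a.append(price)
for elems in price:
    cap = tokens < price
    elems *= tokens
price = cap <= tokens
elems *= cap[tokens]
elems = elems * tokens
price = price + 4
if tokens <= 32:
    tokens += 28 * price
else:
    elems = 34 // elems - print(29)

3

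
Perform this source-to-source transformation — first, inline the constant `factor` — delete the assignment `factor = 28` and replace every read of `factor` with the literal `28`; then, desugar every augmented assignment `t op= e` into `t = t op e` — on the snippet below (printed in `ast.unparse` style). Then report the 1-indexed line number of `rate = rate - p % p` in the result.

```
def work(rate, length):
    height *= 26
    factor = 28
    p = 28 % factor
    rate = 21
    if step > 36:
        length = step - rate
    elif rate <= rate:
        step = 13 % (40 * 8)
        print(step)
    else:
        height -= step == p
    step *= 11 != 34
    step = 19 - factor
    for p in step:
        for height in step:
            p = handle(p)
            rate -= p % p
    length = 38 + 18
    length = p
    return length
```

Transformed code:
def work(rate, length):
    height = height * 26
    p = 28 % 28
    rate = 21
    if step > 36:
        length = step - rate
    elif rate <= rate:
        step = 13 % (40 * 8)
        print(step)
    else:
        height = height - (step == p)
    step = step * (11 != 34)
    step = 19 - 28
    for p in step:
        for height in step:
            p = handle(p)
            rate = rate - p % p
    length = 38 + 18
    length = p
    return length

17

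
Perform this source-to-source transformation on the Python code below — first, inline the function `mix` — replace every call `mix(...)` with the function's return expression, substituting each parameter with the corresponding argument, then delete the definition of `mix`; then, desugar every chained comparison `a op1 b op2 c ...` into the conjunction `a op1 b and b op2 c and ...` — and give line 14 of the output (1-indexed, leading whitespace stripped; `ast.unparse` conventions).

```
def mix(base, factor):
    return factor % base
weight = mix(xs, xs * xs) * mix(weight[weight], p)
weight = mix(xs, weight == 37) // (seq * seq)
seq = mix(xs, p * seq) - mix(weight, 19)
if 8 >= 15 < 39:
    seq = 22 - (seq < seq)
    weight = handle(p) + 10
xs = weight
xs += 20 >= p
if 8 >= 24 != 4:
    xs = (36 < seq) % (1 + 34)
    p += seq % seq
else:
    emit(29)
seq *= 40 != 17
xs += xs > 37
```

seq *= 40 != 17

Transformed code:
weight = xs * xs % xs * (p % weight[weight])
weight = (weight == 37) % xs // (seq * seq)
seq = p * seq % xs - 19 % weight
if 8 >= 15 and 15 < 39:
    seq = 22 - (seq < seq)
    weight = handle(p) + 10
xs = weight
xs += 20 >= p
if 8 >= 24 and 24 != 4:
    xs = (36 < seq) % (1 + 34)
    p += seq % seq
else:
    emit(29)
seq *= 40 != 17
xs += xs > 37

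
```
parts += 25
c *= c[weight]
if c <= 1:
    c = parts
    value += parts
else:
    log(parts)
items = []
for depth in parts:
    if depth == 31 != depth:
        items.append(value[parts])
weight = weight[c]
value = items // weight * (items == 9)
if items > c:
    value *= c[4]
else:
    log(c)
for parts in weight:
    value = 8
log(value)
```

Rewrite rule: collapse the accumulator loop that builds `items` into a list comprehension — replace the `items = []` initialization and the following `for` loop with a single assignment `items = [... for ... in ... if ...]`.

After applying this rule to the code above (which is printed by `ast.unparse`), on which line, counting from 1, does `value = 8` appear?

Transformed code:
parts += 25
c *= c[weight]
if c <= 1:
    c = parts
    value += parts
else:
    log(parts)
items = [value[parts] for depth in parts if depth == 31 != depth]
weight = weight[c]
value = items // weight * (items == 9)
if items > c:
    value *= c[4]
else:
    log(c)
for parts in weight:
    value = 8
log(value)

16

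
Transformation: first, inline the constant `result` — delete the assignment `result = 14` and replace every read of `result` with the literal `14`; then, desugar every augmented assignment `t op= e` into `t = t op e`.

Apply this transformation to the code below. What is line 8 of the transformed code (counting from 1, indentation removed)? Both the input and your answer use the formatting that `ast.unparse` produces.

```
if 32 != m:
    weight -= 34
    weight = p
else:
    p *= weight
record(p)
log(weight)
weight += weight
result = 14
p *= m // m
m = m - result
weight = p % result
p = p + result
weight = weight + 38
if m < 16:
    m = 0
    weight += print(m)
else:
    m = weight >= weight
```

Transformed code:
if 32 != m:
    weight = weight - 34
    weight = p
else:
    p = p * weight
record(p)
log(weight)
weight = weight + weight
p = p * (m // m)
m = m - 14
weight = p % 14
p = p + 14
weight = weight + 38
if m < 16:
    m = 0
    weight = weight + print(m)
else:
    m = weight >= weight

weight = weight + weight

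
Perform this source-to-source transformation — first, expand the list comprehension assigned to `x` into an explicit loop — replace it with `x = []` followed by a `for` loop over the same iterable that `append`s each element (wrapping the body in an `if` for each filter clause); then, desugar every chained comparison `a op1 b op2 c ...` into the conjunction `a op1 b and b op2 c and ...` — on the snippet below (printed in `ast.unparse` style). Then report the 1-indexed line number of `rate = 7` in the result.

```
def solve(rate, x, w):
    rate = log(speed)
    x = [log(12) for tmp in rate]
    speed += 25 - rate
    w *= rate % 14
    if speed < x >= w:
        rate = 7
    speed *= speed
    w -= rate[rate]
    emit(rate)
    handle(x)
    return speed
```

Transformed code:
def solve(rate, x, w):
    rate = log(speed)
    x = []
    for tmp in rate:
        x.append(log(12))
    speed += 25 - rate
    w *= rate % 14
    if speed < x and x >= w:
        rate = 7
    speed *= speed
    w -= rate[rate]
    emit(rate)
    handle(x)
    return speed

9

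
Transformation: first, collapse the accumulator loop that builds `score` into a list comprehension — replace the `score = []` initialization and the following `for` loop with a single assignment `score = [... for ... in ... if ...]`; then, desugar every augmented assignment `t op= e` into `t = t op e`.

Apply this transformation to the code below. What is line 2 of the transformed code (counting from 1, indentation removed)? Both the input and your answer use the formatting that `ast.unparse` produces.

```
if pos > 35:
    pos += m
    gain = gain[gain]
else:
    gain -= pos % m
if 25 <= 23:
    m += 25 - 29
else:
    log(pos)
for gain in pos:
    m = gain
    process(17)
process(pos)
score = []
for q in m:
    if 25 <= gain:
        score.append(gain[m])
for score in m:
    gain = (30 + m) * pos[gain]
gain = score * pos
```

pos = pos + m

Transformed code:
if pos > 35:
    pos = pos + m
    gain = gain[gain]
else:
    gain = gain - pos % m
if 25 <= 23:
    m = m + (25 - 29)
else:
    log(pos)
for gain in pos:
    m = gain
    process(17)
process(pos)
score = [gain[m] for q in m if 25 <= gain]
for score in m:
    gain = (30 + m) * pos[gain]
gain = score * pos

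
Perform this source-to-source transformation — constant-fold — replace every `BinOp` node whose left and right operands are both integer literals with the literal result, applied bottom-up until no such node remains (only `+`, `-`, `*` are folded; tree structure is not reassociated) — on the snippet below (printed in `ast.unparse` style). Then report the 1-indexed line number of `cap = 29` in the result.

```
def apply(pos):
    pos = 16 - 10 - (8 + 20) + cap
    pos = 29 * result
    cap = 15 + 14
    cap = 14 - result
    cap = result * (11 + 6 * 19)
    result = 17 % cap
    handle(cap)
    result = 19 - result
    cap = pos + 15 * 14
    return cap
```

Transformed code:
def apply(pos):
    pos = -22 + cap
    pos = 29 * result
    cap = 29
    cap = 14 - result
    cap = result * 125
    result = 17 % cap
    handle(cap)
    result = 19 - result
    cap = pos + 210
    return cap

4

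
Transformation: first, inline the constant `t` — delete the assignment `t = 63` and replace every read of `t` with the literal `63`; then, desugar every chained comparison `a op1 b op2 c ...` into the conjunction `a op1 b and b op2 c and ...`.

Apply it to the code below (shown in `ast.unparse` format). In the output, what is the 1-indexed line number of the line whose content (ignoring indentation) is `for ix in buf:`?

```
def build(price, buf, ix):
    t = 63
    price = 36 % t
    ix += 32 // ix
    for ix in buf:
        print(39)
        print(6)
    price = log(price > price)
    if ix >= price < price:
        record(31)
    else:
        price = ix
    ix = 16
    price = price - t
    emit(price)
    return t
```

Transformed code:
def build(price, buf, ix):
    price = 36 % 63
    ix += 32 // ix
    for ix in buf:
        print(39)
        print(6)
    price = log(price > price)
    if ix >= price and price < price:
        record(31)
    else:
        price = ix
    ix = 16
    price = price - 63
    emit(price)
    return 63

4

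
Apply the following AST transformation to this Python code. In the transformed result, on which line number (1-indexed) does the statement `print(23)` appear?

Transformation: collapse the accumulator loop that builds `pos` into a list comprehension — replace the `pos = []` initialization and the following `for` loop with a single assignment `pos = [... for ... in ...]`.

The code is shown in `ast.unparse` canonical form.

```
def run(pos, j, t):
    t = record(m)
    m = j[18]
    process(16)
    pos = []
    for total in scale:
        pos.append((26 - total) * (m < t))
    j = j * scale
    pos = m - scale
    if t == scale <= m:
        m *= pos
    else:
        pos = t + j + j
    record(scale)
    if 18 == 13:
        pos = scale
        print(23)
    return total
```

15

Transformed code:
def run(pos, j, t):
    t = record(m)
    m = j[18]
    process(16)
    pos = [(26 - total) * (m < t) for total in scale]
    j = j * scale
    pos = m - scale
    if t == scale <= m:
        m *= pos
    else:
        pos = t + j + j
    record(scale)
    if 18 == 13:
        pos = scale
        print(23)
    return total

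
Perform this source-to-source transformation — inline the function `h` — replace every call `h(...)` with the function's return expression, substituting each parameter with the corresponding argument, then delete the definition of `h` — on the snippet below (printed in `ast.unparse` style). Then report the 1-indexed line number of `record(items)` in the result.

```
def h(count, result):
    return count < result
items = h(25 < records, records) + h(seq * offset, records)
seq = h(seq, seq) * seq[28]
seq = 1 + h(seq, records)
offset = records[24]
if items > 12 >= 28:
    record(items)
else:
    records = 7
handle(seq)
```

Transformed code:
items = ((25 < records) < records) + (seq * offset < records)
seq = (seq < seq) * seq[28]
seq = 1 + (seq < records)
offset = records[24]
if items > 12 >= 28:
    record(items)
else:
    records = 7
handle(seq)

6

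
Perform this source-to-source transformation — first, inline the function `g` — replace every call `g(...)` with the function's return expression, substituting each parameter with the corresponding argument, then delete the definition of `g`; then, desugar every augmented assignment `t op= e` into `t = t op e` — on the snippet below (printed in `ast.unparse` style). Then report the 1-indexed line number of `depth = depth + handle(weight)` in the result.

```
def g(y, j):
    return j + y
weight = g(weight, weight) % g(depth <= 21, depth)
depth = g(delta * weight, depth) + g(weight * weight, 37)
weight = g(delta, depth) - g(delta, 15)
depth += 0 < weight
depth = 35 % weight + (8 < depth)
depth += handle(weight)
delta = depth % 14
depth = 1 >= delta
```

Transformed code:
weight = (weight + weight) % (depth + (depth <= 21))
depth = depth + delta * weight + (37 + weight * weight)
weight = depth + delta - (15 + delta)
depth = depth + (0 < weight)
depth = 35 % weight + (8 < depth)
depth = depth + handle(weight)
delta = depth % 14
depth = 1 >= delta

6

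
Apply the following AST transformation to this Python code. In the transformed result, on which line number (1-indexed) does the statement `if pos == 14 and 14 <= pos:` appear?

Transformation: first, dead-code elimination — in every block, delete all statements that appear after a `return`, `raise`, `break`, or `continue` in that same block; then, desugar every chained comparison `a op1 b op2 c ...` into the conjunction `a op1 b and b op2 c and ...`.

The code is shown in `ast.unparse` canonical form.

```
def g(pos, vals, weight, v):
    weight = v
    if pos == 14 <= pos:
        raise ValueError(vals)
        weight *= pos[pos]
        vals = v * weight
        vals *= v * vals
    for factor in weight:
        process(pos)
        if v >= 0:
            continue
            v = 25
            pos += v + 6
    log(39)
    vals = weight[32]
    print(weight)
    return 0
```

Transformed code:
def g(pos, vals, weight, v):
    weight = v
    if pos == 14 and 14 <= pos:
        raise ValueError(vals)
    for factor in weight:
        process(pos)
        if v >= 0:
            continue
    log(39)
    vals = weight[32]
    print(weight)
    return 0

3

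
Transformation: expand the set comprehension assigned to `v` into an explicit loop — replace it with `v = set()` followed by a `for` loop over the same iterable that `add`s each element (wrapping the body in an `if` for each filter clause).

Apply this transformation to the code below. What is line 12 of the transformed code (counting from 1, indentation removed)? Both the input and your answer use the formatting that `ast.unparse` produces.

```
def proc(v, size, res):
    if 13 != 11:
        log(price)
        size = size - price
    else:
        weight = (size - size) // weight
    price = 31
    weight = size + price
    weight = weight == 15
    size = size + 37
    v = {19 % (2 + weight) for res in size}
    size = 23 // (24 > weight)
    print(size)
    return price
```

for res in size:

Transformed code:
def proc(v, size, res):
    if 13 != 11:
        log(price)
        size = size - price
    else:
        weight = (size - size) // weight
    price = 31
    weight = size + price
    weight = weight == 15
    size = size + 37
    v = set()
    for res in size:
        v.add(19 % (2 + weight))
    size = 23 // (24 > weight)
    print(size)
    return price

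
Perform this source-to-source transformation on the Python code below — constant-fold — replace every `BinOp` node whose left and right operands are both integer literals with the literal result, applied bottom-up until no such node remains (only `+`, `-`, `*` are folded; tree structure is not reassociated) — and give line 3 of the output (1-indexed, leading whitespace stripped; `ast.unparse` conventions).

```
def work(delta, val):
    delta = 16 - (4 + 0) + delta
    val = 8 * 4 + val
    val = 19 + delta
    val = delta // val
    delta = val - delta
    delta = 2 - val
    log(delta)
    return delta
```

val = 32 + val

Transformed code:
def work(delta, val):
    delta = 12 + delta
    val = 32 + val
    val = 19 + delta
    val = delta // val
    delta = val - delta
    delta = 2 - val
    log(delta)
    return delta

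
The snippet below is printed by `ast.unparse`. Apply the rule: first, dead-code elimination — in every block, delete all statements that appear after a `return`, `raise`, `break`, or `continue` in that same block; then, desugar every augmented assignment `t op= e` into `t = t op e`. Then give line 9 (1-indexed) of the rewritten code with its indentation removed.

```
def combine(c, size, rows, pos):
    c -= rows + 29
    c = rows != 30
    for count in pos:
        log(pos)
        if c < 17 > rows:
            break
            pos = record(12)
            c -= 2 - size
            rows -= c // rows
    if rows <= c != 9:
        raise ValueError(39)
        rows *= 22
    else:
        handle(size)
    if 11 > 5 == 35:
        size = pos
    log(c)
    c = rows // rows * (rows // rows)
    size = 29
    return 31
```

Transformed code:
def combine(c, size, rows, pos):
    c = c - (rows + 29)
    c = rows != 30
    for count in pos:
        log(pos)
        if c < 17 > rows:
            break
    if rows <= c != 9:
        raise ValueError(39)
    else:
        handle(size)
    if 11 > 5 == 35:
        size = pos
    log(c)
    c = rows // rows * (rows // rows)
    size = 29
    return 31

raise ValueError(39)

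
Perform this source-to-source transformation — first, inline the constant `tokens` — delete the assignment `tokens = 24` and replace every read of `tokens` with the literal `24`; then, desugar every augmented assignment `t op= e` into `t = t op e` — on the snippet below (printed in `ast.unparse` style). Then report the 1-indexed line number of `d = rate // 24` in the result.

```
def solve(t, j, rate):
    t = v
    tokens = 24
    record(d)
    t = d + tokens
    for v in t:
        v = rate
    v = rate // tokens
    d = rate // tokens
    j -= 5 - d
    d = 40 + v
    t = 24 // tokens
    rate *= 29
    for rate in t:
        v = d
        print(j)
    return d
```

8

Transformed code:
def solve(t, j, rate):
    t = v
    record(d)
    t = d + 24
    for v in t:
        v = rate
    v = rate // 24
    d = rate // 24
    j = j - (5 - d)
    d = 40 + v
    t = 24 // 24
    rate = rate * 29
    for rate in t:
        v = d
        print(j)
    return d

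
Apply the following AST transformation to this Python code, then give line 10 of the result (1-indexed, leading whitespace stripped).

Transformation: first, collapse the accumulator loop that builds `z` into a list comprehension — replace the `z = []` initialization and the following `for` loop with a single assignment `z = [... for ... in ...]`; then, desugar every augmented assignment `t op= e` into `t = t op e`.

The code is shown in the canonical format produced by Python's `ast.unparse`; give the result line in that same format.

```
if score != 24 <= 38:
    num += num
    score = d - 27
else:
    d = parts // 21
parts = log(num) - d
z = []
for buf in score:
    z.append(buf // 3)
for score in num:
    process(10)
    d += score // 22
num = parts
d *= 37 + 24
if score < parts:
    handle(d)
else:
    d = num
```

d = d + score // 22

Transformed code:
if score != 24 <= 38:
    num = num + num
    score = d - 27
else:
    d = parts // 21
parts = log(num) - d
z = [buf // 3 for buf in score]
for score in num:
    process(10)
    d = d + score // 22
num = parts
d = d * (37 + 24)
if score < parts:
    handle(d)
else:
    d = num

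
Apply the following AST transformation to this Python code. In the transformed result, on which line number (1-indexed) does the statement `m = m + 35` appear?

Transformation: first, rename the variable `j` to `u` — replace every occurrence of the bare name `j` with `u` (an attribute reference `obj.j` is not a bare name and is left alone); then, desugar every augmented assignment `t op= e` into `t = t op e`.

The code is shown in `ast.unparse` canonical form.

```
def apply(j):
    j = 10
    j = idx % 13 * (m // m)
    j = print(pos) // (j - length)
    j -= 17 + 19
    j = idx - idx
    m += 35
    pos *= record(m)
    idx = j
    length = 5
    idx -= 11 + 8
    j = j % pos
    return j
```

7

Transformed code:
def apply(u):
    u = 10
    u = idx % 13 * (m // m)
    u = print(pos) // (u - length)
    u = u - (17 + 19)
    u = idx - idx
    m = m + 35
    pos = pos * record(m)
    idx = u
    length = 5
    idx = idx - (11 + 8)
    u = u % pos
    return u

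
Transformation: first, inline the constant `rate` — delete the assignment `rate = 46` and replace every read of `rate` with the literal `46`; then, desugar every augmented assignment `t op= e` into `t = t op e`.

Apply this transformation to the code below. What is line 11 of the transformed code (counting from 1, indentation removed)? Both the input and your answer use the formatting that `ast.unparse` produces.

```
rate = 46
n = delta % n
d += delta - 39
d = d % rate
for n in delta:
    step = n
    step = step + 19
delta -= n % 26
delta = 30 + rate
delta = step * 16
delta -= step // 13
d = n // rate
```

d = n // 46

Transformed code:
n = delta % n
d = d + (delta - 39)
d = d % 46
for n in delta:
    step = n
    step = step + 19
delta = delta - n % 26
delta = 30 + 46
delta = step * 16
delta = delta - step // 13
d = n // 46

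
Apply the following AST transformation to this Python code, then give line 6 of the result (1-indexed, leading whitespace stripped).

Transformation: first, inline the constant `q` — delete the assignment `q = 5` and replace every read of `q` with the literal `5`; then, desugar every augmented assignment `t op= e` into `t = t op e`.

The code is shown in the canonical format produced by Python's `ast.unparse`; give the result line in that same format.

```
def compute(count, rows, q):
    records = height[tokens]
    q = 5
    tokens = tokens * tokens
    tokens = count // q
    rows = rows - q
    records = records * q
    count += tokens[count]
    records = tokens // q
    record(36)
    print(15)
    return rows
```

Transformed code:
def compute(count, rows, q):
    records = height[tokens]
    tokens = tokens * tokens
    tokens = count // 5
    rows = rows - 5
    records = records * 5
    count = count + tokens[count]
    records = tokens // 5
    record(36)
    print(15)
    return rows

records = records * 5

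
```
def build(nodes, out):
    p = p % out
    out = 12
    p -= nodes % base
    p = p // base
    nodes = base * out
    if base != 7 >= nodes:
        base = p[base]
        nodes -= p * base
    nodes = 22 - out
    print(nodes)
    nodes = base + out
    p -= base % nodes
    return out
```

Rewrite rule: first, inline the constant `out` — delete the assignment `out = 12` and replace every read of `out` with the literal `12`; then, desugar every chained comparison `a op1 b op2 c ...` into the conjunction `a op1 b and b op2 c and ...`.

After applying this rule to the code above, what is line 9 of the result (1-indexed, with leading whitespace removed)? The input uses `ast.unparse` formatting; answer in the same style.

Transformed code:
def build(nodes, out):
    p = p % 12
    p -= nodes % base
    p = p // base
    nodes = base * 12
    if base != 7 and 7 >= nodes:
        base = p[base]
        nodes -= p * base
    nodes = 22 - 12
    print(nodes)
    nodes = base + 12
    p -= base % nodes
    return 12

nodes = 22 - 12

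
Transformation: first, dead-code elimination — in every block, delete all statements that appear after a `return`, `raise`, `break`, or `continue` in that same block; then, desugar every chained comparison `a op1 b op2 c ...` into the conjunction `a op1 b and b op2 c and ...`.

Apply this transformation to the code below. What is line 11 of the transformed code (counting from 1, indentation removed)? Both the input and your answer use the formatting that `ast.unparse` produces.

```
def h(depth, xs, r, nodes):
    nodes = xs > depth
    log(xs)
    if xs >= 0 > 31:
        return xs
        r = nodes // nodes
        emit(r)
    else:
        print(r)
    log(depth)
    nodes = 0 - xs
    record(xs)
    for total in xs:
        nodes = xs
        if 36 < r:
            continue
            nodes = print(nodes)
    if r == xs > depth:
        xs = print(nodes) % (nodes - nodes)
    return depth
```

for total in xs:

Transformed code:
def h(depth, xs, r, nodes):
    nodes = xs > depth
    log(xs)
    if xs >= 0 and 0 > 31:
        return xs
    else:
        print(r)
    log(depth)
    nodes = 0 - xs
    record(xs)
    for total in xs:
        nodes = xs
        if 36 < r:
            continue
    if r == xs and xs > depth:
        xs = print(nodes) % (nodes - nodes)
    return depth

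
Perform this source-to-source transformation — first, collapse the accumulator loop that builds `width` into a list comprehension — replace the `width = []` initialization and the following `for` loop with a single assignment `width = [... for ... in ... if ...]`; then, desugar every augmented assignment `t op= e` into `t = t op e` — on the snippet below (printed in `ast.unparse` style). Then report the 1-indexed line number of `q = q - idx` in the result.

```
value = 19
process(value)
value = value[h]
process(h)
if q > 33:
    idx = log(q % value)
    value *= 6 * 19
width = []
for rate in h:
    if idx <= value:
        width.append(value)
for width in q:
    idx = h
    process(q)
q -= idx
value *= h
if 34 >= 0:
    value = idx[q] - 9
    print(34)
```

Transformed code:
value = 19
process(value)
value = value[h]
process(h)
if q > 33:
    idx = log(q % value)
    value = value * (6 * 19)
width = [value for rate in h if idx <= value]
for width in q:
    idx = h
    process(q)
q = q - idx
value = value * h
if 34 >= 0:
    value = idx[q] - 9
    print(34)

12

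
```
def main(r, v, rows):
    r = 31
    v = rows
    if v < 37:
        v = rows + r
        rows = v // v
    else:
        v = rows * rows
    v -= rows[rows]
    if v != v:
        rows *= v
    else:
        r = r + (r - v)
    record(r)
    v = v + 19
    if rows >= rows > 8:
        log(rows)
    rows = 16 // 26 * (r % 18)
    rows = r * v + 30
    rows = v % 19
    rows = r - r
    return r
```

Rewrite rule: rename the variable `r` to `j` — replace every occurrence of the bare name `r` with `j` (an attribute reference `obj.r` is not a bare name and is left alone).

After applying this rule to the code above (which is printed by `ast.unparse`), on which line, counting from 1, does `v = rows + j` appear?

5

Transformed code:
def main(j, v, rows):
    j = 31
    v = rows
    if v < 37:
        v = rows + j
        rows = v // v
    else:
        v = rows * rows
    v -= rows[rows]
    if v != v:
        rows *= v
    else:
        j = j + (j - v)
    record(j)
    v = v + 19
    if rows >= rows > 8:
        log(rows)
    rows = 16 // 26 * (j % 18)
    rows = j * v + 30
    rows = v % 19
    rows = j - j
    return j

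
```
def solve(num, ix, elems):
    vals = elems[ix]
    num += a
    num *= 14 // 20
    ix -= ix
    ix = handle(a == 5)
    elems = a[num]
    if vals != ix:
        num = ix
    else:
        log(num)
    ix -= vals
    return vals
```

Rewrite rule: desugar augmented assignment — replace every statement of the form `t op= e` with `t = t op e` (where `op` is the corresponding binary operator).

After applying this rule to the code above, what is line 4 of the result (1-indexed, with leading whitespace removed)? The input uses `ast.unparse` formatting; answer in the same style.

num = num * (14 // 20)

Transformed code:
def solve(num, ix, elems):
    vals = elems[ix]
    num = num + a
    num = num * (14 // 20)
    ix = ix - ix
    ix = handle(a == 5)
    elems = a[num]
    if vals != ix:
        num = ix
    else:
        log(num)
    ix = ix - vals
    return vals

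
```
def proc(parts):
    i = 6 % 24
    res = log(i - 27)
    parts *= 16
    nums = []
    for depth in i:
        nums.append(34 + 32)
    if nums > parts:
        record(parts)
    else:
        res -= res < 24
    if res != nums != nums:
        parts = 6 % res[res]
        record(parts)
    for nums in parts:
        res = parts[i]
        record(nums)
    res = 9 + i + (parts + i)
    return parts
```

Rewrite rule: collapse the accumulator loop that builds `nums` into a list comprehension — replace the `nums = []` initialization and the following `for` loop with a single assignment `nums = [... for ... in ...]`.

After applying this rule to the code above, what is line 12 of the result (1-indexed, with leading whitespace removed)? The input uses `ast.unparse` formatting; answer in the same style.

Transformed code:
def proc(parts):
    i = 6 % 24
    res = log(i - 27)
    parts *= 16
    nums = [34 + 32 for depth in i]
    if nums > parts:
        record(parts)
    else:
        res -= res < 24
    if res != nums != nums:
        parts = 6 % res[res]
        record(parts)
    for nums in parts:
        res = parts[i]
        record(nums)
    res = 9 + i + (parts + i)
    return parts

record(parts)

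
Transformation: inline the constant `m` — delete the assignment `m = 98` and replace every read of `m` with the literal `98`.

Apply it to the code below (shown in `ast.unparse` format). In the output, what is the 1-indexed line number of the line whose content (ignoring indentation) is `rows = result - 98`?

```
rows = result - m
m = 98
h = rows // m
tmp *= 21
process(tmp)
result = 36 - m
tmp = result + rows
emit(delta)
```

Transformed code:
rows = result - 98
h = rows // 98
tmp *= 21
process(tmp)
result = 36 - 98
tmp = result + rows
emit(delta)

1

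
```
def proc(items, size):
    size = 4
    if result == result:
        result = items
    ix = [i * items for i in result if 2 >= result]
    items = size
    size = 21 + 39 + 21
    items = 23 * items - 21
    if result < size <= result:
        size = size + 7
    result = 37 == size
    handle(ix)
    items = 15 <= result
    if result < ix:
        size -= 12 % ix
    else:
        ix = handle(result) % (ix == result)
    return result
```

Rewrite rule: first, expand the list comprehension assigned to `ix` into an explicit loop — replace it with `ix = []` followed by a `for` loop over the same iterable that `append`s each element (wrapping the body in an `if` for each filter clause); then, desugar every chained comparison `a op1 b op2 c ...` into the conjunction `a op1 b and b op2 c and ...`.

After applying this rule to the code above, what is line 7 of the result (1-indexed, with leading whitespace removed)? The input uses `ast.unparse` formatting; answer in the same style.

if 2 >= result:

Transformed code:
def proc(items, size):
    size = 4
    if result == result:
        result = items
    ix = []
    for i in result:
        if 2 >= result:
            ix.append(i * items)
    items = size
    size = 21 + 39 + 21
    items = 23 * items - 21
    if result < size and size <= result:
        size = size + 7
    result = 37 == size
    handle(ix)
    items = 15 <= result
    if result < ix:
        size -= 12 % ix
    else:
        ix = handle(result) % (ix == result)
    return result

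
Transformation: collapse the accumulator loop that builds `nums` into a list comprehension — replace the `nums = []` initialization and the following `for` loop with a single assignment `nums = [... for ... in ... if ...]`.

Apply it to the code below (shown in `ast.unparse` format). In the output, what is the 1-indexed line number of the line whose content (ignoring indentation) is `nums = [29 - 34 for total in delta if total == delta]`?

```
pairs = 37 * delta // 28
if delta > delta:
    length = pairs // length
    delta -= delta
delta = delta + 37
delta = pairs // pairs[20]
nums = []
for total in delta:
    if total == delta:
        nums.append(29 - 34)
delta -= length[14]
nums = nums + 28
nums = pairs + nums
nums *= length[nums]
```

7

Transformed code:
pairs = 37 * delta // 28
if delta > delta:
    length = pairs // length
    delta -= delta
delta = delta + 37
delta = pairs // pairs[20]
nums = [29 - 34 for total in delta if total == delta]
delta -= length[14]
nums = nums + 28
nums = pairs + nums
nums *= length[nums]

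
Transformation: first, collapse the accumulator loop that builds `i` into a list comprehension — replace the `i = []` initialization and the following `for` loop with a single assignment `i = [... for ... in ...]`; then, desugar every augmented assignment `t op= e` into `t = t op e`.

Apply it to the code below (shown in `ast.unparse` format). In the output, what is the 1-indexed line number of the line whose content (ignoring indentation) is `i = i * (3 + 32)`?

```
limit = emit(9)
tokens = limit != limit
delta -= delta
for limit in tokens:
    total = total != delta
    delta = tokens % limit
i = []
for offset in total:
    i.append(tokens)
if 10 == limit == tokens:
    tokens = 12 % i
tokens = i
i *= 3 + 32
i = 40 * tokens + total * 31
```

Transformed code:
limit = emit(9)
tokens = limit != limit
delta = delta - delta
for limit in tokens:
    total = total != delta
    delta = tokens % limit
i = [tokens for offset in total]
if 10 == limit == tokens:
    tokens = 12 % i
tokens = i
i = i * (3 + 32)
i = 40 * tokens + total * 31

11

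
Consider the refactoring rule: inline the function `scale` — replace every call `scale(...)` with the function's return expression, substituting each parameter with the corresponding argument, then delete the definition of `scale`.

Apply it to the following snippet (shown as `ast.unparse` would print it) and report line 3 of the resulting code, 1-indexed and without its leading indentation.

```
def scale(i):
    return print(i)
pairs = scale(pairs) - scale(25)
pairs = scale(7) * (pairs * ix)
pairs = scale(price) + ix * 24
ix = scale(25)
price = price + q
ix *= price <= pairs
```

Transformed code:
pairs = print(pairs) - print(25)
pairs = print(7) * (pairs * ix)
pairs = print(price) + ix * 24
ix = print(25)
price = price + q
ix *= price <= pairs

pairs = print(price) + ix * 24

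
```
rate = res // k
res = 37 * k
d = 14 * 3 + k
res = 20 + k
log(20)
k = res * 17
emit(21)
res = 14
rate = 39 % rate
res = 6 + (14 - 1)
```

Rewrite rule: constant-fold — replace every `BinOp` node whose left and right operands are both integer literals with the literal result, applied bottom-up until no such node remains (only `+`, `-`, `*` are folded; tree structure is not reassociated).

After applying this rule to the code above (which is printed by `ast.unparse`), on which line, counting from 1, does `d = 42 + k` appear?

3

Transformed code:
rate = res // k
res = 37 * k
d = 42 + k
res = 20 + k
log(20)
k = res * 17
emit(21)
res = 14
rate = 39 % rate
res = 19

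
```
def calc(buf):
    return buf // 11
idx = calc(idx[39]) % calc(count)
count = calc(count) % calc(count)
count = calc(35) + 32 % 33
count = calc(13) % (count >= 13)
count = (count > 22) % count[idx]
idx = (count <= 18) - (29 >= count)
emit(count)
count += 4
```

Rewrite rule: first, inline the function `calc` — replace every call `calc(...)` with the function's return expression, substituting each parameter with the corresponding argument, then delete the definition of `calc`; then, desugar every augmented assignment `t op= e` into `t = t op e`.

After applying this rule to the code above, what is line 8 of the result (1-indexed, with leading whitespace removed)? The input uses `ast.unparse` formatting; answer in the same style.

count = count + 4

Transformed code:
idx = idx[39] // 11 % (count // 11)
count = count // 11 % (count // 11)
count = 35 // 11 + 32 % 33
count = 13 // 11 % (count >= 13)
count = (count > 22) % count[idx]
idx = (count <= 18) - (29 >= count)
emit(count)
count = count + 4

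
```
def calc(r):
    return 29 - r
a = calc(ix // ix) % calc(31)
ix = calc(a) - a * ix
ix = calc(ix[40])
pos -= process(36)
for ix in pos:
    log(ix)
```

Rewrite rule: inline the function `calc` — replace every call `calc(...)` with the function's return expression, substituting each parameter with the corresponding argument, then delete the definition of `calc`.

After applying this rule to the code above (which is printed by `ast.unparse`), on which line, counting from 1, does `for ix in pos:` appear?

5

Transformed code:
a = (29 - ix // ix) % (29 - 31)
ix = 29 - a - a * ix
ix = 29 - ix[40]
pos -= process(36)
for ix in pos:
    log(ix)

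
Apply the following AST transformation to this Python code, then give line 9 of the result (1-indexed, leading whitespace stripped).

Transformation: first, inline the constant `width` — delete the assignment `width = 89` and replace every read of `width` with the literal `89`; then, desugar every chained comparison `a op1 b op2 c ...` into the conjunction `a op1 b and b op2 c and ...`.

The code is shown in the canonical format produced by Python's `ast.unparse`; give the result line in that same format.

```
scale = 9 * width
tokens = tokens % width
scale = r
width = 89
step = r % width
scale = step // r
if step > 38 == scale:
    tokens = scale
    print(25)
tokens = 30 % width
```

tokens = 30 % 89

Transformed code:
scale = 9 * 89
tokens = tokens % 89
scale = r
step = r % 89
scale = step // r
if step > 38 and 38 == scale:
    tokens = scale
    print(25)
tokens = 30 % 89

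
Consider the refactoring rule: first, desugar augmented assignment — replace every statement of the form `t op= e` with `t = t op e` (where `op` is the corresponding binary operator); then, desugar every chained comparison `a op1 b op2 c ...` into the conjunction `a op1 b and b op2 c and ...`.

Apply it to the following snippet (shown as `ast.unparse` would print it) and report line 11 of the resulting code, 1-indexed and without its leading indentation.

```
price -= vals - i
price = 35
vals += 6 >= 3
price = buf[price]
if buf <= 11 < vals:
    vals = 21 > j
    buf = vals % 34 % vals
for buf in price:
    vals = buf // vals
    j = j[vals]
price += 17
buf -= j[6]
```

price = price + 17

Transformed code:
price = price - (vals - i)
price = 35
vals = vals + (6 >= 3)
price = buf[price]
if buf <= 11 and 11 < vals:
    vals = 21 > j
    buf = vals % 34 % vals
for buf in price:
    vals = buf // vals
    j = j[vals]
price = price + 17
buf = buf - j[6]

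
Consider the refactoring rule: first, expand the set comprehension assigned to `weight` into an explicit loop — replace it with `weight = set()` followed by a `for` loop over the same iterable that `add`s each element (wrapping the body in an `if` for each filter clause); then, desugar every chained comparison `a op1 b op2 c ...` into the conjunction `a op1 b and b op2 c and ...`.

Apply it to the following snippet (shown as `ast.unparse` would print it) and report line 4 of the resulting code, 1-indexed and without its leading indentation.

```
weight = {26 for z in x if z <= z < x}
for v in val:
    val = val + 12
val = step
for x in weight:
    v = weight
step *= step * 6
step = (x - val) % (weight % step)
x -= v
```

weight.add(26)

Transformed code:
weight = set()
for z in x:
    if z <= z and z < x:
        weight.add(26)
for v in val:
    val = val + 12
val = step
for x in weight:
    v = weight
step *= step * 6
step = (x - val) % (weight % step)
x -= v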